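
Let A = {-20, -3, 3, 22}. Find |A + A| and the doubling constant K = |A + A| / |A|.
K = |A + A| / |A| = 10/4 = 5/2

Enumerate A + A = {a + b : a, b ∈ A}. With |A| = 4, there are |A|^2 = 16 ordered sum pairs; collecting distinct values, A + A = {-40, -23, -17, -6, 0, 2, 6, 19, 25, 44}, so |A + A| = 10. Thus K = 10/4 = 5/2. For comparison, the minimum possible |A + A| over all 4-element sets is 2·4 − 1 = 7 (so min K = 7/4), attained only by arithmetic progressions.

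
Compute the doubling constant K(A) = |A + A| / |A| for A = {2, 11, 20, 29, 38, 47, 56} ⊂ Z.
K = |A + A| / |A| = 13/7

Enumerate A + A = {a + b : a, b ∈ A}. With |A| = 7, there are |A|^2 = 49 ordered sum pairs; collecting distinct values, A + A = {4, 13, 22, 31, 40, 49, 58, 67, 76, 85, 94, 103, 112}, so |A + A| = 13. Thus K = 13/7. Here |A + A| = 2|A| − 1 = 13, the minimum possible — so K = 13/7 is minimal, which holds iff A is an arithmetic progression.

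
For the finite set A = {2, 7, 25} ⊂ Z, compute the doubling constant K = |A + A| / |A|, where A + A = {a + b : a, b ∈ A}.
K = |A + A| / |A| = 6/3 = 2

Enumerate A + A = {a + b : a, b ∈ A}. With |A| = 3, there are |A|^2 = 9 ordered sum pairs; collecting distinct values, A + A = {4, 9, 14, 27, 32, 50}, so |A + A| = 6. Thus K = 6/3 = 2. For comparison, the minimum possible |A + A| over all 3-element sets is 2·3 − 1 = 5 (so min K = 5/3), attained only by arithmetic progressions.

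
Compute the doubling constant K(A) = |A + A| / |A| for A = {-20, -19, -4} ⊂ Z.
K = |A + A| / |A| = 6/3 = 2

Enumerate A + A = {a + b : a, b ∈ A}. With |A| = 3, there are |A|^2 = 9 ordered sum pairs; collecting distinct values, A + A = {-40, -39, -38, -24, -23, -8}, so |A + A| = 6. Thus K = 6/3 = 2. For comparison, the minimum possible |A + A| over all 3-element sets is 2·3 − 1 = 5 (so min K = 5/3), attained only by arithmetic progressions.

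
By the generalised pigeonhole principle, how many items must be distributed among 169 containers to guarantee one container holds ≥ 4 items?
n = (4 − 1)·169 + 1 = 508

By the generalised pigeonhole principle, to guarantee some box contains ≥ r objects we need more than (r − 1) · k objects total. Threshold: n = (r − 1) · k + 1. With r = 4 and k = 169: n = 3 · 169 + 1 = 507 + 1 = 508. For n = 507 = 3 · 169, we can put exactly 3 objects in every box, avoiding 4 in any single one — so 508 is tight.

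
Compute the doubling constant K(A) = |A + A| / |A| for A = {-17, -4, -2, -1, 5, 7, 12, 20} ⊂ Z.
K = |A + A| / |A| = 31/8

Enumerate A + A = {a + b : a, b ∈ A}. With |A| = 8, there are |A|^2 = 64 ordered sum pairs; collecting distinct values, A + A = {-34, -21, -19, -18, -12, -10, -8, -6, -5, -4, -3, -2, 1, 3, 4, 5, 6, 8, 10, 11, 12, 14, 16, 17, 18, 19, 24, 25, 27, 32, 40}, so |A + A| = 31. Thus K = 31/8. For comparison, the minimum possible |A + A| over all 8-element sets is 2·8 − 1 = 15 (so min K = 15/8), attained only by arithmetic progressions.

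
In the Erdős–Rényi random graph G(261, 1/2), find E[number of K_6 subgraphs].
E[# K_6] = C(261, 6) · (1/2)^C(6, 2) = 414356272512 / 2^15 = 3237158379/256 ≈ 12645149.917969

For each 6-subset S of vertices (there are C(261, 6) = 414356272512 such S), let X_S = 1 if S induces a K_6 (all C(6, 2) = 15 edges present). Then P(X_S = 1) = (1/2)^15 = 1/32768. By linearity of expectation, E[# K_6] = C(261, 6) · (1/2)^15 = 414356272512 / 32768 = 3237158379/256 ≈ 12645149.917969.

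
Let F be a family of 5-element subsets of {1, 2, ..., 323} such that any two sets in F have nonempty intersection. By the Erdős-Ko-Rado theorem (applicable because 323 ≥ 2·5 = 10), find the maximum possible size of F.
max |F| = C(322, 4) = 439633040

The Erdős-Ko-Rado theorem states: for n ≥ 2k, an intersecting family of k-subsets of an n-element set has size at most C(n − 1, k − 1), with equality for 'star' families {A ⊆ [n] : |A| = k, i ∈ A} (fix an element i). For n = 323, k = 5: C(322, 4) = 439633040.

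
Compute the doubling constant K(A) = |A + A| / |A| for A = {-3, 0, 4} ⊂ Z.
K = |A + A| / |A| = 6/3 = 2

Enumerate A + A = {a + b : a, b ∈ A}. With |A| = 3, there are |A|^2 = 9 ordered sum pairs; collecting distinct values, A + A = {-6, -3, 0, 1, 4, 8}, so |A + A| = 6. Thus K = 6/3 = 2. For comparison, the minimum possible |A + A| over all 3-element sets is 2·3 − 1 = 5 (so min K = 5/3), attained only by arithmetic progressions.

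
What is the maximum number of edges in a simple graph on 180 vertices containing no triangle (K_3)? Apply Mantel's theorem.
ex(180, K_3) = ⌊180^2/4⌋ = 8100

Mantel (1907): a triangle-free graph on n vertices has at most ⌊n^2/4⌋ edges, with equality for the complete bipartite graph K_{⌊n/2⌋, ⌈n/2⌉}. For n = 180: ⌊180^2/4⌋ = ⌊32400/4⌋ = 8100. The extremal graph is K_{90, 90}, which has 90·90 = 8100 edges.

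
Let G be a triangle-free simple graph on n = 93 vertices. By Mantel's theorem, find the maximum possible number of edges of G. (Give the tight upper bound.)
ex(93, K_3) = ⌊93^2/4⌋ = 2162

Mantel (1907): a triangle-free graph on n vertices has at most ⌊n^2/4⌋ edges, with equality for the complete bipartite graph K_{⌊n/2⌋, ⌈n/2⌉}. For n = 93: ⌊93^2/4⌋ = ⌊8649/4⌋ = 2162. The extremal graph is K_{46, 47}, which has 46·47 = 2162 edges.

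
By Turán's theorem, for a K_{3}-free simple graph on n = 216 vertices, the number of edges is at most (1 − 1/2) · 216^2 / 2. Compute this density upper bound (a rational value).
Turán density bound = (1/2) · 216^2/2 = 11664

Turán's theorem: ex(n, K_{r+1}) is achieved by the complete r-partite Turán graph T(n, r) with parts as balanced as possible, and is at most (1 − 1/r) · n^2/2. For r = 2, n = 216: the density bound is (1/2) · 46656/2 = 11664. Since 2 ∣ 216, the Turán graph T(216, 2) has parts of equal size 108, and its edge count e(T(216, 2)) = 11664 attains the density bound exactly.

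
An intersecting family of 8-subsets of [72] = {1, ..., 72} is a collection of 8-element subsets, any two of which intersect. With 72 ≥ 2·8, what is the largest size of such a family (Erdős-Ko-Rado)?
max |F| = C(71, 7) = 1329890705

Erdős-Ko-Rado (1961): when n ≥ 2k, max |F| = C(n−1, k−1). The bound is attained by the star {A : i ∈ A} for any fixed i ∈ [n]. Here C(72−1, 8−1) = C(71, 7) = 1329890705.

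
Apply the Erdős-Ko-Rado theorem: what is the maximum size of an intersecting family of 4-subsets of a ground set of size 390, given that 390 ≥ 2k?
max |F| = C(389, 3) = 9735114

Erdős-Ko-Rado (1961): when n ≥ 2k, max |F| = C(n−1, k−1). The bound is attained by the star {A : i ∈ A} for any fixed i ∈ [n]. Here C(390−1, 4−1) = C(389, 3) = 9735114.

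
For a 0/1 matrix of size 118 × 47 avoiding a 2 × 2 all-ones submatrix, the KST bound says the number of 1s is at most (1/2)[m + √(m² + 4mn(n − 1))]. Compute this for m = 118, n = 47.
z(118, 47; 2, 2) ≤ (1/2)[118 + √(118² + 4·118·47·46)] = (1/2)[118 + √1034388] = 567.5243

Kővári–Sós–Turán: let r_1, ..., r_118 be the row sums and z = Σ r_i the total number of 1s. Each pair of columns can share at most one row with both entries 1 (else a 2×2 all-ones block appears), so Σ_i C(r_i, 2) ≤ C(47, 2) = 1081. By convexity Σ_i C(r_i, 2) ≥ 118·C(z/118, 2) = z(z − 118)/(2·118), giving z² − 118z − 118·47·46 ≤ 0 and hence z ≤ (1/2)[118 + √(13924 + 4·255116)] = (1/2)[118 + √1034388] ≈ (1/2)(118 + 1017.0487) = 567.5243.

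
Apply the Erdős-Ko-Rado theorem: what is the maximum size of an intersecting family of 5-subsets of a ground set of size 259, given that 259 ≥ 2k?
max |F| = C(258, 4) = 180352320

Erdős-Ko-Rado (1961): when n ≥ 2k, max |F| = C(n−1, k−1). The bound is attained by the star {A : i ∈ A} for any fixed i ∈ [n]. Here C(259−1, 5−1) = C(258, 4) = 180352320.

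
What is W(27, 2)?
W(27, 2) = 27 + 1 = 28

A 2-term AP is any pair of integers, so a monochromatic 2-AP exists iff some colour is used at least twice. With 27 colours, the colouring i ↦ i on {1, ..., 27} uses each colour once, avoiding any monochromatic pair, so W(27, 2) > 27. For {1, ..., 28}, pigeonhole forces two integers of the same colour, which form a monochromatic 2-AP. Hence W(27, 2) = 28.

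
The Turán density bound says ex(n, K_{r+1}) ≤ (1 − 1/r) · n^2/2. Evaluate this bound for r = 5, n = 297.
Turán density bound = (4/5) · 297^2/2 = 176418/5 ≈ 35283.6

Turán's theorem: ex(n, K_{r+1}) is achieved by the complete r-partite Turán graph T(n, r) with parts as balanced as possible, and is at most (1 − 1/r) · n^2/2. For r = 5, n = 297: the density bound is (4/5) · 88209/2 = 176418/5 ≈ 35283.6. The integer-valued extremum is e(T(297, 5)) = 35283, which is strictly less than the density bound 176418/5 since 5 ∤ 297 (the parts of T(297, 5) cannot all be equal).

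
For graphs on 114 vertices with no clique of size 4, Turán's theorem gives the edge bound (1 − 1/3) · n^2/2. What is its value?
Turán density bound = (2/3) · 114^2/2 = 4332

Turán's theorem: ex(n, K_{r+1}) is achieved by the complete r-partite Turán graph T(n, r) with parts as balanced as possible, and is at most (1 − 1/r) · n^2/2. For r = 3, n = 114: the density bound is (2/3) · 12996/2 = 4332. Since 3 ∣ 114, the Turán graph T(114, 3) has parts of equal size 38, and its edge count e(T(114, 3)) = 4332 attains the density bound exactly.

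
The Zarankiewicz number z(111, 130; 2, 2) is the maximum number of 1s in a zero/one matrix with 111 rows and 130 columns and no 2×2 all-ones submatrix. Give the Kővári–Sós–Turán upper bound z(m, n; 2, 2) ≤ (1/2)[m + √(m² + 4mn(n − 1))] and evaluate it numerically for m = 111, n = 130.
z(111, 130; 2, 2) ≤ (1/2)[111 + √(111² + 4·111·130·129)] = (1/2)[111 + √7458201] = 1420.9854

Kővári–Sós–Turán: let r_1, ..., r_111 be the row sums and z = Σ r_i the total number of 1s. Each pair of columns can share at most one row with both entries 1 (else a 2×2 all-ones block appears), so Σ_i C(r_i, 2) ≤ C(130, 2) = 8385. By convexity Σ_i C(r_i, 2) ≥ 111·C(z/111, 2) = z(z − 111)/(2·111), giving z² − 111z − 111·130·129 ≤ 0 and hence z ≤ (1/2)[111 + √(12321 + 4·1861470)] = (1/2)[111 + √7458201] ≈ (1/2)(111 + 2730.9707) = 1420.9854.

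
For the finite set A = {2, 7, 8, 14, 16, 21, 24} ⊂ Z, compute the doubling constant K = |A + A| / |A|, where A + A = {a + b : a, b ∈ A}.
K = |A + A| / |A| = 24/7

Enumerate A + A = {a + b : a, b ∈ A}. With |A| = 7, there are |A|^2 = 49 ordered sum pairs; collecting distinct values, A + A = {4, 9, 10, 14, 15, 16, 18, 21, 22, 23, 24, 26, 28, 29, 30, 31, 32, 35, 37, 38, 40, 42, 45, 48}, so |A + A| = 24. Thus K = 24/7. For comparison, the minimum possible |A + A| over all 7-element sets is 2·7 − 1 = 13 (so min K = 13/7), attained only by arithmetic progressions.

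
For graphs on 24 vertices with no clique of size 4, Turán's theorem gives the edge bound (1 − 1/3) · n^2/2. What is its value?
Turán density bound = (2/3) · 24^2/2 = 192

Turán's theorem: ex(n, K_{r+1}) is achieved by the complete r-partite Turán graph T(n, r) with parts as balanced as possible, and is at most (1 − 1/r) · n^2/2. For r = 3, n = 24: the density bound is (2/3) · 576/2 = 192. Since 3 ∣ 24, the Turán graph T(24, 3) has parts of equal size 8, and its edge count e(T(24, 3)) = 192 attains the density bound exactly.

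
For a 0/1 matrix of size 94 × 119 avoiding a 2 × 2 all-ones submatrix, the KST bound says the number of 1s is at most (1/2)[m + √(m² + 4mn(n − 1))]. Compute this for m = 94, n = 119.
z(94, 119; 2, 2) ≤ (1/2)[94 + √(94² + 4·94·119·118)] = (1/2)[94 + √5288628] = 1196.8509

Kővári–Sós–Turán: let r_1, ..., r_94 be the row sums and z = Σ r_i the total number of 1s. Each pair of columns can share at most one row with both entries 1 (else a 2×2 all-ones block appears), so Σ_i C(r_i, 2) ≤ C(119, 2) = 7021. By convexity Σ_i C(r_i, 2) ≥ 94·C(z/94, 2) = z(z − 94)/(2·94), giving z² − 94z − 94·119·118 ≤ 0 and hence z ≤ (1/2)[94 + √(8836 + 4·1319948)] = (1/2)[94 + √5288628] ≈ (1/2)(94 + 2299.7017) = 1196.8509.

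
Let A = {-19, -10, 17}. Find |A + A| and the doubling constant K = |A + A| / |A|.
K = |A + A| / |A| = 6/3 = 2

Enumerate A + A = {a + b : a, b ∈ A}. With |A| = 3, there are |A|^2 = 9 ordered sum pairs; collecting distinct values, A + A = {-38, -29, -20, -2, 7, 34}, so |A + A| = 6. Thus K = 6/3 = 2. For comparison, the minimum possible |A + A| over all 3-element sets is 2·3 − 1 = 5 (so min K = 5/3), attained only by arithmetic progressions.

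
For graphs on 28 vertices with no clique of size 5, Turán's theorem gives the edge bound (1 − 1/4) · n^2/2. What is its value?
Turán density bound = (3/4) · 28^2/2 = 294

Turán's theorem: ex(n, K_{r+1}) is achieved by the complete r-partite Turán graph T(n, r) with parts as balanced as possible, and is at most (1 − 1/r) · n^2/2. For r = 4, n = 28: the density bound is (3/4) · 784/2 = 294. Since 4 ∣ 28, the Turán graph T(28, 4) has parts of equal size 7, and its edge count e(T(28, 4)) = 294 attains the density bound exactly.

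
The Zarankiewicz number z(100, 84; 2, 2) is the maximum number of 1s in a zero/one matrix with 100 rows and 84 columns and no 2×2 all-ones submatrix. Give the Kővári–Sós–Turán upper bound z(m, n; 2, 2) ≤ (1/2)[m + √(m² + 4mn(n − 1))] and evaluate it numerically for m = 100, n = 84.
z(100, 84; 2, 2) ≤ (1/2)[100 + √(100² + 4·100·84·83)] = (1/2)[100 + √2798800] = 886.4807

Kővári–Sós–Turán: let r_1, ..., r_100 be the row sums and z = Σ r_i the total number of 1s. Each pair of columns can share at most one row with both entries 1 (else a 2×2 all-ones block appears), so Σ_i C(r_i, 2) ≤ C(84, 2) = 3486. By convexity Σ_i C(r_i, 2) ≥ 100·C(z/100, 2) = z(z − 100)/(2·100), giving z² − 100z − 100·84·83 ≤ 0 and hence z ≤ (1/2)[100 + √(10000 + 4·697200)] = (1/2)[100 + √2798800] ≈ (1/2)(100 + 1672.9614) = 886.4807.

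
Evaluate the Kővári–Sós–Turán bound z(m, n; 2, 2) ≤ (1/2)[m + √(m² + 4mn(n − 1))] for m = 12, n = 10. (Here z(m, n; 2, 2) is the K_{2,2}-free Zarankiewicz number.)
z(12, 10; 2, 2) ≤ (1/2)[12 + √(12² + 4·12·10·9)] = (1/2)[12 + √4464] = 39.4066

Kővári–Sós–Turán: let r_1, ..., r_12 be the row sums and z = Σ r_i the total number of 1s. Each pair of columns can share at most one row with both entries 1 (else a 2×2 all-ones block appears), so Σ_i C(r_i, 2) ≤ C(10, 2) = 45. By convexity Σ_i C(r_i, 2) ≥ 12·C(z/12, 2) = z(z − 12)/(2·12), giving z² − 12z − 12·10·9 ≤ 0 and hence z ≤ (1/2)[12 + √(144 + 4·1080)] = (1/2)[12 + √4464] ≈ (1/2)(12 + 66.8132) = 39.4066.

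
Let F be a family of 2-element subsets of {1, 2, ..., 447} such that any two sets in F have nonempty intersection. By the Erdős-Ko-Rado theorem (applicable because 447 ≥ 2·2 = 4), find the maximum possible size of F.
max |F| = C(446, 1) = 446

Erdős-Ko-Rado (1961): when n ≥ 2k, max |F| = C(n−1, k−1). The bound is attained by the star {A : i ∈ A} for any fixed i ∈ [n]. Here C(447−1, 2−1) = C(446, 1) = 446.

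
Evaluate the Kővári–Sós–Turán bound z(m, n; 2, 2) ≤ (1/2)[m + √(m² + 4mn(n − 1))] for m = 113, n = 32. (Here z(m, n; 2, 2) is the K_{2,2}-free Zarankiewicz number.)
z(113, 32; 2, 2) ≤ (1/2)[113 + √(113² + 4·113·32·31)] = (1/2)[113 + √461153] = 396.0412

Kővári–Sós–Turán: let r_1, ..., r_113 be the row sums and z = Σ r_i the total number of 1s. Each pair of columns can share at most one row with both entries 1 (else a 2×2 all-ones block appears), so Σ_i C(r_i, 2) ≤ C(32, 2) = 496. By convexity Σ_i C(r_i, 2) ≥ 113·C(z/113, 2) = z(z − 113)/(2·113), giving z² − 113z − 113·32·31 ≤ 0 and hence z ≤ (1/2)[113 + √(12769 + 4·112096)] = (1/2)[113 + √461153] ≈ (1/2)(113 + 679.0825) = 396.0412.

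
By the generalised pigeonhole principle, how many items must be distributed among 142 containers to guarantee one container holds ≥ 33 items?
n = (33 − 1)·142 + 1 = 4545

By the generalised pigeonhole principle, to guarantee some box contains ≥ r objects we need more than (r − 1) · k objects total. Threshold: n = (r − 1) · k + 1. With r = 33 and k = 142: n = 32 · 142 + 1 = 4544 + 1 = 4545. For n = 4544 = 32 · 142, we can put exactly 32 objects in every box, avoiding 33 in any single one — so 4545 is tight.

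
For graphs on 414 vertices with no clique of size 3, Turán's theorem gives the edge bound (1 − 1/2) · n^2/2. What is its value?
Turán density bound = (1/2) · 414^2/2 = 42849

Turán's theorem: ex(n, K_{r+1}) is achieved by the complete r-partite Turán graph T(n, r) with parts as balanced as possible, and is at most (1 − 1/r) · n^2/2. For r = 2, n = 414: the density bound is (1/2) · 171396/2 = 42849. Since 2 ∣ 414, the Turán graph T(414, 2) has parts of equal size 207, and its edge count e(T(414, 2)) = 42849 attains the density bound exactly.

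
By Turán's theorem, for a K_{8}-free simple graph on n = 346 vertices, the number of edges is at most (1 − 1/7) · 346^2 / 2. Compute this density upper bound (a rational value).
Turán density bound = (6/7) · 346^2/2 = 359148/7 ≈ 51306.8571

Turán's theorem: ex(n, K_{r+1}) is achieved by the complete r-partite Turán graph T(n, r) with parts as balanced as possible, and is at most (1 − 1/r) · n^2/2. For r = 7, n = 346: the density bound is (6/7) · 119716/2 = 359148/7 ≈ 51306.8571. The integer-valued extremum is e(T(346, 7)) = 51306, which is strictly less than the density bound 359148/7 since 7 ∤ 346 (the parts of T(346, 7) cannot all be equal).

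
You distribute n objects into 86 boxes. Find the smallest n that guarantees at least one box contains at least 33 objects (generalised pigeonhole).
n = (33 − 1)·86 + 1 = 2753

By the generalised pigeonhole principle, to guarantee some box contains ≥ r objects we need more than (r − 1) · k objects total. Threshold: n = (r − 1) · k + 1. With r = 33 and k = 86: n = 32 · 86 + 1 = 2752 + 1 = 2753. For n = 2752 = 32 · 86, we can put exactly 32 objects in every box, avoiding 33 in any single one — so 2753 is tight.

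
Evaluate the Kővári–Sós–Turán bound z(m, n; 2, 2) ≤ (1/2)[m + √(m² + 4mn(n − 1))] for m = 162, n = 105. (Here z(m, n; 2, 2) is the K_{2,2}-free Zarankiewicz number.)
z(162, 105; 2, 2) ≤ (1/2)[162 + √(162² + 4·162·105·104)] = (1/2)[162 + √7102404] = 1413.5168

Kővári–Sós–Turán: let r_1, ..., r_162 be the row sums and z = Σ r_i the total number of 1s. Each pair of columns can share at most one row with both entries 1 (else a 2×2 all-ones block appears), so Σ_i C(r_i, 2) ≤ C(105, 2) = 5460. By convexity Σ_i C(r_i, 2) ≥ 162·C(z/162, 2) = z(z − 162)/(2·162), giving z² − 162z − 162·105·104 ≤ 0 and hence z ≤ (1/2)[162 + √(26244 + 4·1769040)] = (1/2)[162 + √7102404] ≈ (1/2)(162 + 2665.0336) = 1413.5168.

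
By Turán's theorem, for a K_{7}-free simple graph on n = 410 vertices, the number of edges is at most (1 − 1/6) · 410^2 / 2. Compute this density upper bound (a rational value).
Turán density bound = (5/6) · 410^2/2 = 210125/3 ≈ 70041.6667

Turán's theorem: ex(n, K_{r+1}) is achieved by the complete r-partite Turán graph T(n, r) with parts as balanced as possible, and is at most (1 − 1/r) · n^2/2. For r = 6, n = 410: the density bound is (5/6) · 168100/2 = 210125/3 ≈ 70041.6667. The integer-valued extremum is e(T(410, 6)) = 70041, which is strictly less than the density bound 210125/3 since 6 ∤ 410 (the parts of T(410, 6) cannot all be equal).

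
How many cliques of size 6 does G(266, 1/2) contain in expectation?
E[# K_6] = C(266, 6) · (1/2)^C(6, 2) = 464832503058 / 2^15 = 232416251529/16384 ≈ 14185562.227112

For each 6-subset S of vertices (there are C(266, 6) = 464832503058 such S), let X_S = 1 if S induces a K_6 (all C(6, 2) = 15 edges present). Then P(X_S = 1) = (1/2)^15 = 1/32768. By linearity of expectation, E[# K_6] = C(266, 6) · (1/2)^15 = 464832503058 / 32768 = 232416251529/16384 ≈ 14185562.227112.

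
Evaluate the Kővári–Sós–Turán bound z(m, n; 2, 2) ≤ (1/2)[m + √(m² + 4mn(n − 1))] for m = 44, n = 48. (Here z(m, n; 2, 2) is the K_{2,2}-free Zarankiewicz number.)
z(44, 48; 2, 2) ≤ (1/2)[44 + √(44² + 4·44·48·47)] = (1/2)[44 + √398992] = 337.8291

Kővári–Sós–Turán: let r_1, ..., r_44 be the row sums and z = Σ r_i the total number of 1s. Each pair of columns can share at most one row with both entries 1 (else a 2×2 all-ones block appears), so Σ_i C(r_i, 2) ≤ C(48, 2) = 1128. By convexity Σ_i C(r_i, 2) ≥ 44·C(z/44, 2) = z(z − 44)/(2·44), giving z² − 44z − 44·48·47 ≤ 0 and hence z ≤ (1/2)[44 + √(1936 + 4·99264)] = (1/2)[44 + √398992] ≈ (1/2)(44 + 631.6581) = 337.8291.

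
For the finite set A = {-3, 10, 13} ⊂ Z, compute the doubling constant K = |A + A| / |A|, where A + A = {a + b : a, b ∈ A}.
K = |A + A| / |A| = 6/3 = 2

Enumerate A + A = {a + b : a, b ∈ A}. With |A| = 3, there are |A|^2 = 9 ordered sum pairs; collecting distinct values, A + A = {-6, 7, 10, 20, 23, 26}, so |A + A| = 6. Thus K = 6/3 = 2. For comparison, the minimum possible |A + A| over all 3-element sets is 2·3 − 1 = 5 (so min K = 5/3), attained only by arithmetic progressions.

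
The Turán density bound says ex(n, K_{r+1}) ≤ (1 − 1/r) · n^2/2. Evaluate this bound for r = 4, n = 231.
Turán density bound = (3/4) · 231^2/2 = 160083/8 ≈ 20010.375

Turán's theorem: ex(n, K_{r+1}) is achieved by the complete r-partite Turán graph T(n, r) with parts as balanced as possible, and is at most (1 − 1/r) · n^2/2. For r = 4, n = 231: the density bound is (3/4) · 53361/2 = 160083/8 ≈ 20010.375. The integer-valued extremum is e(T(231, 4)) = 20010, which is strictly less than the density bound 160083/8 since 4 ∤ 231 (the parts of T(231, 4) cannot all be equal).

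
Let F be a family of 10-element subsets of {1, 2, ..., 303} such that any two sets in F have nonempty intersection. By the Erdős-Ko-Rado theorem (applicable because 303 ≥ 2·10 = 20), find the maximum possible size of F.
max |F| = C(302, 9) = 51054804739588650

Erdős-Ko-Rado (1961): when n ≥ 2k, max |F| = C(n−1, k−1). The bound is attained by the star {A : i ∈ A} for any fixed i ∈ [n]. Here C(303−1, 10−1) = C(302, 9) = 51054804739588650.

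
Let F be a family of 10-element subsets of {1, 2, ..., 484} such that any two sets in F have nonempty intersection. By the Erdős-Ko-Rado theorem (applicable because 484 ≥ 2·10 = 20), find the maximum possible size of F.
max |F| = C(483, 9) = 3657630256432415900

Erdős-Ko-Rado (1961): when n ≥ 2k, max |F| = C(n−1, k−1). The bound is attained by the star {A : i ∈ A} for any fixed i ∈ [n]. Here C(484−1, 10−1) = C(483, 9) = 3657630256432415900.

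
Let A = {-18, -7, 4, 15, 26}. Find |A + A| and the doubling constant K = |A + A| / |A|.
K = |A + A| / |A| = 9/5

Enumerate A + A = {a + b : a, b ∈ A}. With |A| = 5, there are |A|^2 = 25 ordered sum pairs; collecting distinct values, A + A = {-36, -25, -14, -3, 8, 19, 30, 41, 52}, so |A + A| = 9. Thus K = 9/5. Here |A + A| = 2|A| − 1 = 9, the minimum possible — so K = 9/5 is minimal, which holds iff A is an arithmetic progression.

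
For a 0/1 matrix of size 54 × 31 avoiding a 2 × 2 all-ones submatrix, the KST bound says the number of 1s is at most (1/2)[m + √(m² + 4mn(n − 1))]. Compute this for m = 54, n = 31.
z(54, 31; 2, 2) ≤ (1/2)[54 + √(54² + 4·54·31·30)] = (1/2)[54 + √203796] = 252.7189

Kővári–Sós–Turán: let r_1, ..., r_54 be the row sums and z = Σ r_i the total number of 1s. Each pair of columns can share at most one row with both entries 1 (else a 2×2 all-ones block appears), so Σ_i C(r_i, 2) ≤ C(31, 2) = 465. By convexity Σ_i C(r_i, 2) ≥ 54·C(z/54, 2) = z(z − 54)/(2·54), giving z² − 54z − 54·31·30 ≤ 0 and hence z ≤ (1/2)[54 + √(2916 + 4·50220)] = (1/2)[54 + √203796] ≈ (1/2)(54 + 451.4377) = 252.7189.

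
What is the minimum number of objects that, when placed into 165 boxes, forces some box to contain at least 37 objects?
n = (37 − 1)·165 + 1 = 5941

By the generalised pigeonhole principle, to guarantee some box contains ≥ r objects we need more than (r − 1) · k objects total. Threshold: n = (r − 1) · k + 1. With r = 37 and k = 165: n = 36 · 165 + 1 = 5940 + 1 = 5941. For n = 5940 = 36 · 165, we can put exactly 36 objects in every box, avoiding 37 in any single one — so 5941 is tight.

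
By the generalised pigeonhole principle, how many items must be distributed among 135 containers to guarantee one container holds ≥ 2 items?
n = (2 − 1)·135 + 1 = 136

By the generalised pigeonhole principle, to guarantee some box contains ≥ r objects we need more than (r − 1) · k objects total. Threshold: n = (r − 1) · k + 1. With r = 2 and k = 135: n = 1 · 135 + 1 = 135 + 1 = 136. For n = 135 = 1 · 135, we can put exactly 1 objects in every box, avoiding 2 in any single one — so 136 is tight.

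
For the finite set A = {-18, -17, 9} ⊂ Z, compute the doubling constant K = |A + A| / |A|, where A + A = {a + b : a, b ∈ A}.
K = |A + A| / |A| = 6/3 = 2

Enumerate A + A = {a + b : a, b ∈ A}. With |A| = 3, there are |A|^2 = 9 ordered sum pairs; collecting distinct values, A + A = {-36, -35, -34, -9, -8, 18}, so |A + A| = 6. Thus K = 6/3 = 2. For comparison, the minimum possible |A + A| over all 3-element sets is 2·3 − 1 = 5 (so min K = 5/3), attained only by arithmetic progressions.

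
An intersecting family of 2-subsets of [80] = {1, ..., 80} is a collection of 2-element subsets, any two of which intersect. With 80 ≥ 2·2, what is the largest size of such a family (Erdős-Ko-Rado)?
max |F| = C(79, 1) = 79

The Erdős-Ko-Rado theorem states: for n ≥ 2k, an intersecting family of k-subsets of an n-element set has size at most C(n − 1, k − 1), with equality for 'star' families {A ⊆ [n] : |A| = k, i ∈ A} (fix an element i). For n = 80, k = 2: C(79, 1) = 79.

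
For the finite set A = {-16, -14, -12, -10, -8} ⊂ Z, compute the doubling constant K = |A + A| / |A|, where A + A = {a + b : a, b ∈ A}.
K = |A + A| / |A| = 9/5

Enumerate A + A = {a + b : a, b ∈ A}. With |A| = 5, there are |A|^2 = 25 ordered sum pairs; collecting distinct values, A + A = {-32, -30, -28, -26, -24, -22, -20, -18, -16}, so |A + A| = 9. Thus K = 9/5. Here |A + A| = 2|A| − 1 = 9, the minimum possible — so K = 9/5 is minimal, which holds iff A is an arithmetic progression.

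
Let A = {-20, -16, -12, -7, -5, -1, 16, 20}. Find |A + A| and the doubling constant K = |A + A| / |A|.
K = |A + A| / |A| = 30/8 = 15/4

Enumerate A + A = {a + b : a, b ∈ A}. With |A| = 8, there are |A|^2 = 64 ordered sum pairs; collecting distinct values, A + A = {-40, -36, -32, -28, -27, -25, -24, -23, -21, -19, -17, -14, -13, -12, -10, -8, -6, -4, -2, 0, 4, 8, 9, 11, 13, 15, 19, 32, 36, 40}, so |A + A| = 30. Thus K = 30/8 = 15/4. For comparison, the minimum possible |A + A| over all 8-element sets is 2·8 − 1 = 15 (so min K = 15/8), attained only by arithmetic progressions.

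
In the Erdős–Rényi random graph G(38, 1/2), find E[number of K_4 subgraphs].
E[# K_4] = C(38, 4) · (1/2)^C(4, 2) = 73815 / 2^6 = 1153.359375

For each 4-subset S of vertices (there are C(38, 4) = 73815 such S), let X_S = 1 if S induces a K_4 (all C(4, 2) = 6 edges present). Then P(X_S = 1) = (1/2)^6 = 1/64. By linearity of expectation, E[# K_4] = C(38, 4) · (1/2)^6 = 73815 / 64 = 1153.359375.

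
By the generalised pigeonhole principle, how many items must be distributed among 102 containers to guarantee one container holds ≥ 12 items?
n = (12 − 1)·102 + 1 = 1123

By the generalised pigeonhole principle, to guarantee some box contains ≥ r objects we need more than (r − 1) · k objects total. Threshold: n = (r − 1) · k + 1. With r = 12 and k = 102: n = 11 · 102 + 1 = 1122 + 1 = 1123. For n = 1122 = 11 · 102, we can put exactly 11 objects in every box, avoiding 12 in any single one — so 1123 is tight.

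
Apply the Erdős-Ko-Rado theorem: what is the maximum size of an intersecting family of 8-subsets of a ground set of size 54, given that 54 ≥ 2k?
max |F| = C(53, 7) = 154143080

Erdős-Ko-Rado (1961): when n ≥ 2k, max |F| = C(n−1, k−1). The bound is attained by the star {A : i ∈ A} for any fixed i ∈ [n]. Here C(54−1, 8−1) = C(53, 7) = 154143080.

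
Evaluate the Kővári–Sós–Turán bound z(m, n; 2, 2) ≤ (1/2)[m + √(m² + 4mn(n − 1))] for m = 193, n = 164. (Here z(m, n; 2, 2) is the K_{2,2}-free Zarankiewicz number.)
z(193, 164; 2, 2) ≤ (1/2)[193 + √(193² + 4·193·164·163)] = (1/2)[193 + √20674353] = 2369.9529

Kővári–Sós–Turán: let r_1, ..., r_193 be the row sums and z = Σ r_i the total number of 1s. Each pair of columns can share at most one row with both entries 1 (else a 2×2 all-ones block appears), so Σ_i C(r_i, 2) ≤ C(164, 2) = 13366. By convexity Σ_i C(r_i, 2) ≥ 193·C(z/193, 2) = z(z − 193)/(2·193), giving z² − 193z − 193·164·163 ≤ 0 and hence z ≤ (1/2)[193 + √(37249 + 4·5159276)] = (1/2)[193 + √20674353] ≈ (1/2)(193 + 4546.9059) = 2369.9529.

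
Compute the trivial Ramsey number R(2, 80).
R(2, 80) = 80

R(2, k) = k for all k ≥ 2: in a 2-colouring of K_k, either some edge is red (a red K_2) or all edges are blue (a blue K_k). And K_{79} coloured all-blue has no blue K_80, so R(2, 80) > 79. Hence R(2, 80) = 80.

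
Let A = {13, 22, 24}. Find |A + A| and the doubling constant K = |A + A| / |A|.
K = |A + A| / |A| = 6/3 = 2

Enumerate A + A = {a + b : a, b ∈ A}. With |A| = 3, there are |A|^2 = 9 ordered sum pairs; collecting distinct values, A + A = {26, 35, 37, 44, 46, 48}, so |A + A| = 6. Thus K = 6/3 = 2. For comparison, the minimum possible |A + A| over all 3-element sets is 2·3 − 1 = 5 (so min K = 5/3), attained only by arithmetic progressions.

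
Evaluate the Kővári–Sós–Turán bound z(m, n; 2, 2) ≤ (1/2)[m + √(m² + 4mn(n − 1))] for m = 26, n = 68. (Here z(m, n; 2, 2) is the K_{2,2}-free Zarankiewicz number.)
z(26, 68; 2, 2) ≤ (1/2)[26 + √(26² + 4·26·68·67)] = (1/2)[26 + √474500] = 357.4198

Kővári–Sós–Turán: let r_1, ..., r_26 be the row sums and z = Σ r_i the total number of 1s. Each pair of columns can share at most one row with both entries 1 (else a 2×2 all-ones block appears), so Σ_i C(r_i, 2) ≤ C(68, 2) = 2278. By convexity Σ_i C(r_i, 2) ≥ 26·C(z/26, 2) = z(z − 26)/(2·26), giving z² − 26z − 26·68·67 ≤ 0 and hence z ≤ (1/2)[26 + √(676 + 4·118456)] = (1/2)[26 + √474500] ≈ (1/2)(26 + 688.8396) = 357.4198.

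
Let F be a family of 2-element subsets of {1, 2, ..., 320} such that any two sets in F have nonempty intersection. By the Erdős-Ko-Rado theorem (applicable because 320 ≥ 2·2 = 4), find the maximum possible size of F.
max |F| = C(319, 1) = 319

Erdős-Ko-Rado (1961): when n ≥ 2k, max |F| = C(n−1, k−1). The bound is attained by the star {A : i ∈ A} for any fixed i ∈ [n]. Here C(320−1, 2−1) = C(319, 1) = 319.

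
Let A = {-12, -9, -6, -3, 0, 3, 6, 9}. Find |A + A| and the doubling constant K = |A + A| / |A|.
K = |A + A| / |A| = 15/8

Enumerate A + A = {a + b : a, b ∈ A}. With |A| = 8, there are |A|^2 = 64 ordered sum pairs; collecting distinct values, A + A = {-24, -21, -18, -15, -12, -9, -6, -3, 0, 3, 6, 9, 12, 15, 18}, so |A + A| = 15. Thus K = 15/8. Here |A + A| = 2|A| − 1 = 15, the minimum possible — so K = 15/8 is minimal, which holds iff A is an arithmetic progression.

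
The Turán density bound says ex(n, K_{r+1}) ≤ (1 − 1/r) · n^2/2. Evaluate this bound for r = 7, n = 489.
Turán density bound = (6/7) · 489^2/2 = 717363/7 ≈ 102480.4286

Turán's theorem: ex(n, K_{r+1}) is achieved by the complete r-partite Turán graph T(n, r) with parts as balanced as possible, and is at most (1 − 1/r) · n^2/2. For r = 7, n = 489: the density bound is (6/7) · 239121/2 = 717363/7 ≈ 102480.4286. The integer-valued extremum is e(T(489, 7)) = 102480, which is strictly less than the density bound 717363/7 since 7 ∤ 489 (the parts of T(489, 7) cannot all be equal).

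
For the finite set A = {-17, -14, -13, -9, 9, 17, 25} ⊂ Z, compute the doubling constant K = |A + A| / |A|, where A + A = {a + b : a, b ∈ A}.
K = |A + A| / |A| = 24/7

Enumerate A + A = {a + b : a, b ∈ A}. With |A| = 7, there are |A|^2 = 49 ordered sum pairs; collecting distinct values, A + A = {-34, -31, -30, -28, -27, -26, -23, -22, -18, -8, -5, -4, 0, 3, 4, 8, 11, 12, 16, 18, 26, 34, 42, 50}, so |A + A| = 24. Thus K = 24/7. For comparison, the minimum possible |A + A| over all 7-element sets is 2·7 − 1 = 13 (so min K = 13/7), attained only by arithmetic progressions.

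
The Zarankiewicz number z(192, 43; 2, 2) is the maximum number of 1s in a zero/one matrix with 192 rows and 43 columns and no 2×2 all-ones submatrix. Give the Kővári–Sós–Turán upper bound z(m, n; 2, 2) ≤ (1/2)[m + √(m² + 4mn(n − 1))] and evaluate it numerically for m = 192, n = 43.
z(192, 43; 2, 2) ≤ (1/2)[192 + √(192² + 4·192·43·42)] = (1/2)[192 + √1423872] = 692.6305

Kővári–Sós–Turán: let r_1, ..., r_192 be the row sums and z = Σ r_i the total number of 1s. Each pair of columns can share at most one row with both entries 1 (else a 2×2 all-ones block appears), so Σ_i C(r_i, 2) ≤ C(43, 2) = 903. By convexity Σ_i C(r_i, 2) ≥ 192·C(z/192, 2) = z(z − 192)/(2·192), giving z² − 192z − 192·43·42 ≤ 0 and hence z ≤ (1/2)[192 + √(36864 + 4·346752)] = (1/2)[192 + √1423872] ≈ (1/2)(192 + 1193.2611) = 692.6305.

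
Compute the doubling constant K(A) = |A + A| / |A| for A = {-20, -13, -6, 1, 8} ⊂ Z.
K = |A + A| / |A| = 9/5

Enumerate A + A = {a + b : a, b ∈ A}. With |A| = 5, there are |A|^2 = 25 ordered sum pairs; collecting distinct values, A + A = {-40, -33, -26, -19, -12, -5, 2, 9, 16}, so |A + A| = 9. Thus K = 9/5. Here |A + A| = 2|A| − 1 = 9, the minimum possible — so K = 9/5 is minimal, which holds iff A is an arithmetic progression.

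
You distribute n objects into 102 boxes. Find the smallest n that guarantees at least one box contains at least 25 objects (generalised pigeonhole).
n = (25 − 1)·102 + 1 = 2449

By the generalised pigeonhole principle, to guarantee some box contains ≥ r objects we need more than (r − 1) · k objects total. Threshold: n = (r − 1) · k + 1. With r = 25 and k = 102: n = 24 · 102 + 1 = 2448 + 1 = 2449. For n = 2448 = 24 · 102, we can put exactly 24 objects in every box, avoiding 25 in any single one — so 2449 is tight.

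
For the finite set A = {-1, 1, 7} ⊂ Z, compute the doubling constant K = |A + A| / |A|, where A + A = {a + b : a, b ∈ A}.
K = |A + A| / |A| = 6/3 = 2

Enumerate A + A = {a + b : a, b ∈ A}. With |A| = 3, there are |A|^2 = 9 ordered sum pairs; collecting distinct values, A + A = {-2, 0, 2, 6, 8, 14}, so |A + A| = 6. Thus K = 6/3 = 2. For comparison, the minimum possible |A + A| over all 3-element sets is 2·3 − 1 = 5 (so min K = 5/3), attained only by arithmetic progressions.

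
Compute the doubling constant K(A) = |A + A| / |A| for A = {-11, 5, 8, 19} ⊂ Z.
K = |A + A| / |A| = 10/4 = 5/2

Enumerate A + A = {a + b : a, b ∈ A}. With |A| = 4, there are |A|^2 = 16 ordered sum pairs; collecting distinct values, A + A = {-22, -6, -3, 8, 10, 13, 16, 24, 27, 38}, so |A + A| = 10. Thus K = 10/4 = 5/2. For comparison, the minimum possible |A + A| over all 4-element sets is 2·4 − 1 = 7 (so min K = 7/4), attained only by arithmetic progressions.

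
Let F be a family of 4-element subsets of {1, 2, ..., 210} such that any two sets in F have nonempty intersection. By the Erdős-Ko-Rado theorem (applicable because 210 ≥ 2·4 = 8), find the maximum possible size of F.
max |F| = C(209, 3) = 1499784

The Erdős-Ko-Rado theorem states: for n ≥ 2k, an intersecting family of k-subsets of an n-element set has size at most C(n − 1, k − 1), with equality for 'star' families {A ⊆ [n] : |A| = k, i ∈ A} (fix an element i). For n = 210, k = 4: C(209, 3) = 1499784.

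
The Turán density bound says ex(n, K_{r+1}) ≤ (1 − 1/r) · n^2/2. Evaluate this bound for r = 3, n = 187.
Turán density bound = (2/3) · 187^2/2 = 34969/3 ≈ 11656.3333

Turán's theorem: ex(n, K_{r+1}) is achieved by the complete r-partite Turán graph T(n, r) with parts as balanced as possible, and is at most (1 − 1/r) · n^2/2. For r = 3, n = 187: the density bound is (2/3) · 34969/2 = 34969/3 ≈ 11656.3333. The integer-valued extremum is e(T(187, 3)) = 11656, which is strictly less than the density bound 34969/3 since 3 ∤ 187 (the parts of T(187, 3) cannot all be equal).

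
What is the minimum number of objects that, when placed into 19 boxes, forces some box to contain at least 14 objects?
n = (14 − 1)·19 + 1 = 248

By the generalised pigeonhole principle, to guarantee some box contains ≥ r objects we need more than (r − 1) · k objects total. Threshold: n = (r − 1) · k + 1. With r = 14 and k = 19: n = 13 · 19 + 1 = 247 + 1 = 248. For n = 247 = 13 · 19, we can put exactly 13 objects in every box, avoiding 14 in any single one — so 248 is tight.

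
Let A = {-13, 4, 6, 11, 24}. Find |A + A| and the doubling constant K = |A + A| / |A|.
K = |A + A| / |A| = 15/5 = 3

Enumerate A + A = {a + b : a, b ∈ A}. With |A| = 5, there are |A|^2 = 25 ordered sum pairs; collecting distinct values, A + A = {-26, -9, -7, -2, 8, 10, 11, 12, 15, 17, 22, 28, 30, 35, 48}, so |A + A| = 15. Thus K = 15/5 = 3. For comparison, the minimum possible |A + A| over all 5-element sets is 2·5 − 1 = 9 (so min K = 9/5), attained only by arithmetic progressions.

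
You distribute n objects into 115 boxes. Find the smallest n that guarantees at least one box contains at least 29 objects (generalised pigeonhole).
n = (29 − 1)·115 + 1 = 3221

By the generalised pigeonhole principle, to guarantee some box contains ≥ r objects we need more than (r − 1) · k objects total. Threshold: n = (r − 1) · k + 1. With r = 29 and k = 115: n = 28 · 115 + 1 = 3220 + 1 = 3221. For n = 3220 = 28 · 115, we can put exactly 28 objects in every box, avoiding 29 in any single one — so 3221 is tight.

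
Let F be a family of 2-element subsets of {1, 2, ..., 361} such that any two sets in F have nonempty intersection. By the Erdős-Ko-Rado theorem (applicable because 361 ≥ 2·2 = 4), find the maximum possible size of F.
max |F| = C(360, 1) = 360

Erdős-Ko-Rado (1961): when n ≥ 2k, max |F| = C(n−1, k−1). The bound is attained by the star {A : i ∈ A} for any fixed i ∈ [n]. Here C(361−1, 2−1) = C(360, 1) = 360.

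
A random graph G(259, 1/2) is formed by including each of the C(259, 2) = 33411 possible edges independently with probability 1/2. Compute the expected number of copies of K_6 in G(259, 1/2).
E[# K_6] = C(259, 6) · (1/2)^C(6, 2) = 395488590784 / 2^15 = 6179509231/512 ≈ 12069353.966797

For each 6-subset S of vertices (there are C(259, 6) = 395488590784 such S), let X_S = 1 if S induces a K_6 (all C(6, 2) = 15 edges present). Then P(X_S = 1) = (1/2)^15 = 1/32768. By linearity of expectation, E[# K_6] = C(259, 6) · (1/2)^15 = 395488590784 / 32768 = 6179509231/512 ≈ 12069353.966797.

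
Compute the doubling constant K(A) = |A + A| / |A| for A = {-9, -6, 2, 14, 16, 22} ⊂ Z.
K = |A + A| / |A| = 20/6 = 10/3

Enumerate A + A = {a + b : a, b ∈ A}. With |A| = 6, there are |A|^2 = 36 ordered sum pairs; collecting distinct values, A + A = {-18, -15, -12, -7, -4, 4, 5, 7, 8, 10, 13, 16, 18, 24, 28, 30, 32, 36, 38, 44}, so |A + A| = 20. Thus K = 20/6 = 10/3. For comparison, the minimum possible |A + A| over all 6-element sets is 2·6 − 1 = 11 (so min K = 11/6), attained only by arithmetic progressions.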